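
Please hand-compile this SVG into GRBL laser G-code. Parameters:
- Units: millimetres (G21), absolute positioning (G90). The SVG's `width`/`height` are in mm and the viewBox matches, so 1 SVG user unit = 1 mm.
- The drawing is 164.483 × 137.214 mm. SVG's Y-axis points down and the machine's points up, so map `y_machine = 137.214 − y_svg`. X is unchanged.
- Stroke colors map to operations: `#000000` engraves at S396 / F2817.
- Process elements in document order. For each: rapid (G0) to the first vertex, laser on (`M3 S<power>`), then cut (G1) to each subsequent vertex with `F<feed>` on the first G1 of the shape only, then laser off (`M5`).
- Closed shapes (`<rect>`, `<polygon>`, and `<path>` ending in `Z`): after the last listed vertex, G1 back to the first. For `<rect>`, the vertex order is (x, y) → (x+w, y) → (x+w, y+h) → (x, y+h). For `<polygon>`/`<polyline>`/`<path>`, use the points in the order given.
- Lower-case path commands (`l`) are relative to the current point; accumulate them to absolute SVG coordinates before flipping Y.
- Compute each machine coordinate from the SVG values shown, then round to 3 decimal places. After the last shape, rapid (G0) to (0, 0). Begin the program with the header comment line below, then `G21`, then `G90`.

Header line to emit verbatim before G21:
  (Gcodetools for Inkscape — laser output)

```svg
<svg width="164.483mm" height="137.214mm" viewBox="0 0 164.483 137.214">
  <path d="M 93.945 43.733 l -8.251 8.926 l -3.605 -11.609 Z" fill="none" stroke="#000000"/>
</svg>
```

(Gcodetools for Inkscape — laser output)
G21
G90
G0 X93.945 Y93.481
M3 S396
G1 X85.694 Y84.555 F2817
G1 X82.089 Y96.164
G1 X93.945 Y93.481
M5
G0 X0.000 Y0.000

1 u = 1 mm; y_m = 137.214 − y.

[1] `<path>` regular polygon, #000000→engrave S396 F2817: (93.945,93.481) → (85.694,84.555) → (82.089,96.164) → (93.945,93.481) (closed)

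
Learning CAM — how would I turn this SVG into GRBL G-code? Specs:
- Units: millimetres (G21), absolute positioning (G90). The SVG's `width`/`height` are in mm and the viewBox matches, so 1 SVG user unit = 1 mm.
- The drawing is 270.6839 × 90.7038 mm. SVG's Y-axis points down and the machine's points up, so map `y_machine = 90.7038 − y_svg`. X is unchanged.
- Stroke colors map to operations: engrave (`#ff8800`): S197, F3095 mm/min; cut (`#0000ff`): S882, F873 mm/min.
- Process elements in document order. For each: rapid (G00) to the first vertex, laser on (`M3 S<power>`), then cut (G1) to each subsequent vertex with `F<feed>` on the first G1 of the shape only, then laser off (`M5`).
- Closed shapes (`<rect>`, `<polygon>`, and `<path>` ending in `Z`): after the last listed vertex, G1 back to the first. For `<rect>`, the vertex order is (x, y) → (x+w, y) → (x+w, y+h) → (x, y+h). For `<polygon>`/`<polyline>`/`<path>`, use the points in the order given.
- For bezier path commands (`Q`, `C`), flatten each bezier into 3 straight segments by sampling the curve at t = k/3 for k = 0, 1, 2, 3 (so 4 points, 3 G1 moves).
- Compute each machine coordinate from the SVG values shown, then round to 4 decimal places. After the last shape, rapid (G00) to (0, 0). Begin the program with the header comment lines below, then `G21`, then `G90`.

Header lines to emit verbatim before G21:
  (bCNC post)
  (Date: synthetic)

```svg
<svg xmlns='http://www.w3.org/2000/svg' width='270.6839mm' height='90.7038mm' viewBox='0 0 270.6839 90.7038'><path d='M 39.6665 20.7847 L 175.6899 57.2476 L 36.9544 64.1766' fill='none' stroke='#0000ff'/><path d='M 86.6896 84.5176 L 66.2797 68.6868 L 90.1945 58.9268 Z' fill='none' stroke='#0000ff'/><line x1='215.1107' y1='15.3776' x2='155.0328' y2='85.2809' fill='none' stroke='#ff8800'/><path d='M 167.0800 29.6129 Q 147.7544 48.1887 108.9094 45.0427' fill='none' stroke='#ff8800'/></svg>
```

(bCNC post)
(Date: synthetic)
G21
G90
G00 X39.6665 Y69.9191
M3 S882
G1 X175.6899 Y33.4562 F873
G1 X36.9544 Y26.5272
M5
G00 X86.6896 Y6.1862
M3 S882
G1 X66.2797 Y22.0170 F873
G1 X90.1945 Y31.7770
G1 X86.6896 Y6.1862
M5
G00 X215.1107 Y75.3262
M3 S197
G1 X155.0328 Y5.4229 F3095
M5
G00 X167.0800 Y61.0909
M3 S197
G1 X152.0274 Y51.1206 F3095
G1 X132.6372 Y45.9773
G1 X108.9094 Y45.6611
M5
G00 X0.0000 Y0.0000

viewBox `0 0 270.6839 90.7038` with mm width/height → 1 unit = 1 mm. Flip: y_m = 90.7038 − y_svg.

**Shape 1** — `<path>` open polyline, stroke `#0000ff` → cut (S882, F873). Machine vertices: (39.6665,69.9191) → (175.6899,33.4562) → (36.9544,26.5272). Open path.

**Shape 2** — `<path>` regular polygon, stroke `#0000ff` → cut (S882, F873). Machine vertices: (86.6896,6.1862) → (66.2797,22.0170) → (90.1945,31.7770) → (86.6896,6.1862). Closed: final G1 returns to the first vertex.

**Shape 3** — `<line>` line segment, stroke `#ff8800` → engrave (S197, F3095). Machine vertices: (215.1107,75.3262) → (155.0328,5.4229). Open path.

**Shape 4** — `<path>` quadratic bezier, stroke `#ff8800` → engrave (S197, F3095). Control points (SVG): P0=(167.0800,29.6129), P1=(147.7544,48.1887), P2=(108.9094,45.0427); sampled at t=k/3. Machine vertices: (167.0800,61.0909) → (152.0274,51.1206) → (132.6372,45.9773) → (108.9094,45.6611). Open path.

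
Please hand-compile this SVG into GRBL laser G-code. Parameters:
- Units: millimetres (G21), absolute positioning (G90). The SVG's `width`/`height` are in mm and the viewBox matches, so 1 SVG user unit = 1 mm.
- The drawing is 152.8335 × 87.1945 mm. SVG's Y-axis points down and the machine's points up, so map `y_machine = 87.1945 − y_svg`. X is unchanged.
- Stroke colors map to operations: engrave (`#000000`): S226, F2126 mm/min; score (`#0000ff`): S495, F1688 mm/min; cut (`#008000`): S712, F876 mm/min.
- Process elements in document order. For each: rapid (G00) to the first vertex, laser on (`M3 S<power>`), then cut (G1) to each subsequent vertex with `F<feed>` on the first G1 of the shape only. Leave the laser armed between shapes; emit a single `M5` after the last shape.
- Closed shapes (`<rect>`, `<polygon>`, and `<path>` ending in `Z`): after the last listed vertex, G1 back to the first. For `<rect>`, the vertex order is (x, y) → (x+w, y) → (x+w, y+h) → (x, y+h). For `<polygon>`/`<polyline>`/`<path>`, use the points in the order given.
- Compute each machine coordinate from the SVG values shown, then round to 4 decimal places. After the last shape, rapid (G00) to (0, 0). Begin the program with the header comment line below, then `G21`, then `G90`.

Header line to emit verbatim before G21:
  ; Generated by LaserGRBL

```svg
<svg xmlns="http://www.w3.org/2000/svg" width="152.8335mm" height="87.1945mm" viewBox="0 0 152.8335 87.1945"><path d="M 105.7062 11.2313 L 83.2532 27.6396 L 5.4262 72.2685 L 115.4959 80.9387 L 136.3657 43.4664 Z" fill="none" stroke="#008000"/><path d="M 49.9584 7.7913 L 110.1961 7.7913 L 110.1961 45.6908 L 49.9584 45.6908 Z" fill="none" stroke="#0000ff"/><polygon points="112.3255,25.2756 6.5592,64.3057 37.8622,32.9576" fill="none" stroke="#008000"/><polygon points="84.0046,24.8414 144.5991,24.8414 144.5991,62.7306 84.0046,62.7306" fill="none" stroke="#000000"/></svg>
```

1 u = 1 mm; y_m = 87.1945 − y.

[1] `<path>` closed polygon, #008000→cut S712 F876: (105.7062,75.9632) → (83.2532,59.5549) → (5.4262,14.9260) → (115.4959,6.2558) → (136.3657,43.7281) → (105.7062,75.9632) (closed)

[2] `<path>` rectangle, #0000ff→score S495 F1688: (49.9584,79.4032) → (110.1961,79.4032) → (110.1961,41.5037) → (49.9584,41.5037) → (49.9584,79.4032) (closed)

[3] `<polygon>` closed polygon, #008000→cut S712 F876: (112.3255,61.9189) → (6.5592,22.8888) → (37.8622,54.2369) → (112.3255,61.9189) (closed)

[4] `<polygon>` rectangle, #000000→engrave S226 F2126: (84.0046,62.3531) → (144.5991,62.3531) → (144.5991,24.4639) → (84.0046,24.4639) → (84.0046,62.3531) (closed)

; Generated by LaserGRBL
G21
G90
G00 X105.7062 Y75.9632
M3 S712
G1 X83.2532 Y59.5549 F876
G1 X5.4262 Y14.9260
G1 X115.4959 Y6.2558
G1 X136.3657 Y43.7281
G1 X105.7062 Y75.9632
G00 X49.9584 Y79.4032
M3 S495
G1 X110.1961 Y79.4032 F1688
G1 X110.1961 Y41.5037
G1 X49.9584 Y41.5037
G1 X49.9584 Y79.4032
G00 X112.3255 Y61.9189
M3 S712
G1 X6.5592 Y22.8888 F876
G1 X37.8622 Y54.2369
G1 X112.3255 Y61.9189
G00 X84.0046 Y62.3531
M3 S226
G1 X144.5991 Y62.3531 F2126
G1 X144.5991 Y24.4639
G1 X84.0046 Y24.4639
G1 X84.0046 Y62.3531
M5
G00 X0.0000 Y0.0000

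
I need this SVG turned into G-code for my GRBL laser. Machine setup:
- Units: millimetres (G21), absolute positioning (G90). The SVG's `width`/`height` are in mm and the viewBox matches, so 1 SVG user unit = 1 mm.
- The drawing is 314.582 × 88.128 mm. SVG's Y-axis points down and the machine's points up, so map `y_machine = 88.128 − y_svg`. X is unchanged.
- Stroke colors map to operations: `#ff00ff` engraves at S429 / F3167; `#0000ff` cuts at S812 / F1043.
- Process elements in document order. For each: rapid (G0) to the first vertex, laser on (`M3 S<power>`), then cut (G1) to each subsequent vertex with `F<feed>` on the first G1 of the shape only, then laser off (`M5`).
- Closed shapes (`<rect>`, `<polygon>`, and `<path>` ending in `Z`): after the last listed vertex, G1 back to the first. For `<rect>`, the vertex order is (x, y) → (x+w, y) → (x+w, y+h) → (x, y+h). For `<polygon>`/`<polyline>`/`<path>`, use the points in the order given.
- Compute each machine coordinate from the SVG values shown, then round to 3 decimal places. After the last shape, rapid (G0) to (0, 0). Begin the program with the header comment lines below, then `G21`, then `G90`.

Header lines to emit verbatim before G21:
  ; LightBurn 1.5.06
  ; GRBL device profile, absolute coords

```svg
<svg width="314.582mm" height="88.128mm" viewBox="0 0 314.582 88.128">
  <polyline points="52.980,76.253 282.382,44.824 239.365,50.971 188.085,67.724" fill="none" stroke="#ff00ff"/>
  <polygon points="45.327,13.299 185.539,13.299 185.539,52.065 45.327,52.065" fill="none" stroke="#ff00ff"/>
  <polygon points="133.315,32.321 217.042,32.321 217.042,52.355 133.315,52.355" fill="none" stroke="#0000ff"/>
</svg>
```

; LightBurn 1.5.06
; GRBL device profile, absolute coords
G21
G90
G0 X52.980 Y11.875
M3 S429
G1 X282.382 Y43.304 F3167
G1 X239.365 Y37.157
G1 X188.085 Y20.404
M5
G0 X45.327 Y74.829
M3 S429
G1 X185.539 Y74.829 F3167
G1 X185.539 Y36.063
G1 X45.327 Y36.063
G1 X45.327 Y74.829
M5
G0 X133.315 Y55.807
M3 S812
G1 X217.042 Y55.807 F1043
G1 X217.042 Y35.773
G1 X133.315 Y35.773
G1 X133.315 Y55.807
M5
G0 X0.000 Y0.000

viewBox `0 0 314.582 88.128` with mm width/height → 1 unit = 1 mm. Flip: y_m = 88.128 − y_svg.

**Shape 1** — `<polyline>` open polyline, stroke `#ff00ff` → engrave (S429, F3167). Machine vertices: (52.980,11.875) → (282.382,43.304) → (239.365,37.157) → (188.085,20.404). Open path.

**Shape 2** — `<polygon>` rectangle, stroke `#ff00ff` → engrave (S429, F3167). Machine vertices: (45.327,74.829) → (185.539,74.829) → (185.539,36.063) → (45.327,36.063) → (45.327,74.829). Closed: final G1 returns to the first vertex.

**Shape 3** — `<polygon>` rectangle, stroke `#0000ff` → cut (S812, F1043). Machine vertices: (133.315,55.807) → (217.042,55.807) → (217.042,35.773) → (133.315,35.773) → (133.315,55.807). Closed: final G1 returns to the first vertex.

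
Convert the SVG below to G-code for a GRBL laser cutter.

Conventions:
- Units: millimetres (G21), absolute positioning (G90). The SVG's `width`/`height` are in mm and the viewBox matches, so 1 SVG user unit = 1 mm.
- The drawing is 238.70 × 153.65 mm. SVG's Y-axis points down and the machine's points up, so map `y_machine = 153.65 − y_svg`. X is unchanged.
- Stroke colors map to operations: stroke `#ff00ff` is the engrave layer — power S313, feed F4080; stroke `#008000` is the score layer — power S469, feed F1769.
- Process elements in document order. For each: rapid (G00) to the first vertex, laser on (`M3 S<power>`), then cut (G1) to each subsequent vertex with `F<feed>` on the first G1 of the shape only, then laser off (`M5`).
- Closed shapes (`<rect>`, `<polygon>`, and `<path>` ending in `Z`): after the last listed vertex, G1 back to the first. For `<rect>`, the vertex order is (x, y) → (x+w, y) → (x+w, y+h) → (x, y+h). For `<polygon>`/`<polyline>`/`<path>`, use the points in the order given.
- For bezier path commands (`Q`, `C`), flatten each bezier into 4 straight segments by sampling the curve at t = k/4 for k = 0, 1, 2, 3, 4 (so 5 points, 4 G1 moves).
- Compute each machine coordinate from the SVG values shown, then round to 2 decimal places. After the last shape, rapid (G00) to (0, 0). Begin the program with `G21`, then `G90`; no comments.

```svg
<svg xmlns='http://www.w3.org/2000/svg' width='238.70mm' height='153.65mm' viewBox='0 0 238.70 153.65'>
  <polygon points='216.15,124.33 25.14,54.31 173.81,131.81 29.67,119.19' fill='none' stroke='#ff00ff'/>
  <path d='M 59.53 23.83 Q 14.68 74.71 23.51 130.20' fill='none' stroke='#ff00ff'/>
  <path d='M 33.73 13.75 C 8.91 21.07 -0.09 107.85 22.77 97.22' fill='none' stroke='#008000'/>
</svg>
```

viewBox `0 0 238.70 153.65` with mm width/height → 1 unit = 1 mm. Flip: y_m = 153.65 − y_svg.

**Shape 1** — `<polygon>` closed polygon, stroke `#ff00ff` → engrave (S313, F4080). Machine vertices: (216.15,29.32) → (25.14,99.34) → (173.81,21.84) → (29.67,34.46) → (216.15,29.32). Closed: final G1 returns to the first vertex.

**Shape 2** — `<path>` quadratic bezier, stroke `#ff00ff` → engrave (S313, F4080). Control points (SVG): P0=(59.53,23.83), P1=(14.68,74.71), P2=(23.51,130.20); sampled at t=k/4. Machine vertices: (59.53,129.82) → (40.46,104.09) → (28.10,77.79) → (22.45,50.91) → (23.51,23.45). Open path.

**Shape 3** — `<path>` cubic bezier, stroke `#008000` → score (S469, F1769). Control points (SVG): P0=(33.73,13.75), P1=(8.91,21.07), P2=(-0.09,107.85), P3=(22.77,97.22); sampled at t=k/4. Machine vertices: (33.73,139.90) → (18.33,122.27) → (10.37,91.43) → (11.35,63.96) → (22.77,56.43). Open path.

G21
G90
G00 X216.15 Y29.32
M3 S313
G1 X25.14 Y99.34 F4080
G1 X173.81 Y21.84
G1 X29.67 Y34.46
G1 X216.15 Y29.32
M5
G00 X59.53 Y129.82
M3 S313
G1 X40.46 Y104.09 F4080
G1 X28.10 Y77.79
G1 X22.45 Y50.91
G1 X23.51 Y23.45
M5
G00 X33.73 Y139.90
M3 S469
G1 X18.33 Y122.27 F1769
G1 X10.37 Y91.43
G1 X11.35 Y63.96
G1 X22.77 Y56.43
M5
G00 X0.00 Y0.00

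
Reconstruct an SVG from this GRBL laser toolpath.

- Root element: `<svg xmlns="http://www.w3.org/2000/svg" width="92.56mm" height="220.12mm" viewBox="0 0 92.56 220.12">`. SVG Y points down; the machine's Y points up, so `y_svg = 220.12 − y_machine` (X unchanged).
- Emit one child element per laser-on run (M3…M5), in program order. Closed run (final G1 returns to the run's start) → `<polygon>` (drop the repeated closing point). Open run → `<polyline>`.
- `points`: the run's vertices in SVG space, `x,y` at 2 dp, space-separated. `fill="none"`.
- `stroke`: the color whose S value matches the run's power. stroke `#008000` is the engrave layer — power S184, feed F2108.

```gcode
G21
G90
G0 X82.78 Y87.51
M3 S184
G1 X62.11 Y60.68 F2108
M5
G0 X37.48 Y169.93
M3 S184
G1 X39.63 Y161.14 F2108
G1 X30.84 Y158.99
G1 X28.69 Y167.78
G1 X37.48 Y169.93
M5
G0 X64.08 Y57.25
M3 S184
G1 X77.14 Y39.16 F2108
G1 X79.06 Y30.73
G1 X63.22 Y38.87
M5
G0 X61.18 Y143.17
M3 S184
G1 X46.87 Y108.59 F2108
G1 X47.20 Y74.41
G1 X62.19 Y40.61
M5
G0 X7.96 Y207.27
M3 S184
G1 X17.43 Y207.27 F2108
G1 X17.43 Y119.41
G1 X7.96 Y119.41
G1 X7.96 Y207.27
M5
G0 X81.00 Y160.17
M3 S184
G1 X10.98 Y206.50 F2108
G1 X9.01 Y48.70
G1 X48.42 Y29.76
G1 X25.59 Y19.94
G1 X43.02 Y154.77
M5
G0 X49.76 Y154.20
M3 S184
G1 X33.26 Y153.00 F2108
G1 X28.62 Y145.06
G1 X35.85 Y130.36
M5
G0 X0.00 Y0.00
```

<svg xmlns="http://www.w3.org/2000/svg" width="92.56mm" height="220.12mm" viewBox="0 0 92.56 220.12">
  <polyline points="82.78,132.61 62.11,159.44" fill="none" stroke="#008000"/>
  <polygon points="37.48,50.19 39.63,58.98 30.84,61.13 28.69,52.34" fill="none" stroke="#008000"/>
  <polyline points="64.08,162.87 77.14,180.96 79.06,189.39 63.22,181.25" fill="none" stroke="#008000"/>
  <polyline points="61.18,76.95 46.87,111.53 47.20,145.71 62.19,179.51" fill="none" stroke="#008000"/>
  <polygon points="7.96,12.85 17.43,12.85 17.43,100.71 7.96,100.71" fill="none" stroke="#008000"/>
  <polyline points="81.00,59.95 10.98,13.62 9.01,171.42 48.42,190.36 25.59,200.18 43.02,65.35" fill="none" stroke="#008000"/>
  <polyline points="49.76,65.92 33.26,67.12 28.62,75.06 35.85,89.76" fill="none" stroke="#008000"/>
</svg>

Machine Y-up, SVG Y-down with viewBox height 220.12, so y_svg = 220.12 − y_machine; X carries over. Every run uses S184, so all elements get stroke `#008000` (engrave).

Run 1: The run is open, so emit a `<polyline>` with points (Y-flipped): 82.78,132.61 62.11,159.44.

Run 2: The run returns to its start, so emit a `<polygon>` with points (Y-flipped): 37.48,50.19 39.63,58.98 30.84,61.13 28.69,52.34.

Run 3: The run is open, so emit a `<polyline>` with points (Y-flipped): 64.08,162.87 77.14,180.96 79.06,189.39 63.22,181.25.

Run 4: The run is open, so emit a `<polyline>` with points (Y-flipped): 61.18,76.95 46.87,111.53 47.20,145.71 62.19,179.51.

Run 5: The run returns to its start, so emit a `<polygon>` with points (Y-flipped): 7.96,12.85 17.43,12.85 17.43,100.71 7.96,100.71.

Run 6: The run is open, so emit a `<polyline>` with points (Y-flipped): 81.00,59.95 10.98,13.62 9.01,171.42 48.42,190.36 25.59,200.18 43.02,65.35.

Run 7: The run is open, so emit a `<polyline>` with points (Y-flipped): 49.76,65.92 33.26,67.12 28.62,75.06 35.85,89.76.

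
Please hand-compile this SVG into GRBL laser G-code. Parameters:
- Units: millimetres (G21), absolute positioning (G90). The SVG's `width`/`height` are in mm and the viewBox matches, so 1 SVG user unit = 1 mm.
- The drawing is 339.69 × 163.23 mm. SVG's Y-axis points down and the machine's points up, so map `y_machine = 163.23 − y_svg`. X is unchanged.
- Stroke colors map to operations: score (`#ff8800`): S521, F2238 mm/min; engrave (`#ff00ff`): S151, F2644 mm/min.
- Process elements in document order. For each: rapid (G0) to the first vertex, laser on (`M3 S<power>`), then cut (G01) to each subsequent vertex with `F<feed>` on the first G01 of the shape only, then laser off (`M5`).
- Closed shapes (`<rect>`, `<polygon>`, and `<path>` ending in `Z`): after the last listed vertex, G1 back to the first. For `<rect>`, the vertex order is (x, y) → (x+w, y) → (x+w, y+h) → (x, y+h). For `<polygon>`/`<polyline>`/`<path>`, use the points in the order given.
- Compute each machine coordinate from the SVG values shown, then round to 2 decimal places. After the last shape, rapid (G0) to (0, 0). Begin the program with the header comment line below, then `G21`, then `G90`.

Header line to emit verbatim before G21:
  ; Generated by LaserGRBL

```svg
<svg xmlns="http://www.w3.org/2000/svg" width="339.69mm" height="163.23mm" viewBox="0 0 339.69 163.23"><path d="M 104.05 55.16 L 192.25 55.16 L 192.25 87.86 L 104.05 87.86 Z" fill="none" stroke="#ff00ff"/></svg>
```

viewBox `0 0 339.69 163.23` with mm width/height → 1 unit = 1 mm. Flip: y_m = 163.23 − y_svg.

**Shape 1** — `<path>` rectangle, stroke `#ff00ff` → engrave (S151, F2644). Machine vertices: (104.05,108.07) → (192.25,108.07) → (192.25,75.37) → (104.05,75.37) → (104.05,108.07). Closed: final G1 returns to the first vertex.

; Generated by LaserGRBL
G21
G90
G0 X104.05 Y108.07
M3 S151
G01 X192.25 Y108.07 F2644
G01 X192.25 Y75.37
G01 X104.05 Y75.37
G01 X104.05 Y108.07
M5
G0 X0.00 Y0.00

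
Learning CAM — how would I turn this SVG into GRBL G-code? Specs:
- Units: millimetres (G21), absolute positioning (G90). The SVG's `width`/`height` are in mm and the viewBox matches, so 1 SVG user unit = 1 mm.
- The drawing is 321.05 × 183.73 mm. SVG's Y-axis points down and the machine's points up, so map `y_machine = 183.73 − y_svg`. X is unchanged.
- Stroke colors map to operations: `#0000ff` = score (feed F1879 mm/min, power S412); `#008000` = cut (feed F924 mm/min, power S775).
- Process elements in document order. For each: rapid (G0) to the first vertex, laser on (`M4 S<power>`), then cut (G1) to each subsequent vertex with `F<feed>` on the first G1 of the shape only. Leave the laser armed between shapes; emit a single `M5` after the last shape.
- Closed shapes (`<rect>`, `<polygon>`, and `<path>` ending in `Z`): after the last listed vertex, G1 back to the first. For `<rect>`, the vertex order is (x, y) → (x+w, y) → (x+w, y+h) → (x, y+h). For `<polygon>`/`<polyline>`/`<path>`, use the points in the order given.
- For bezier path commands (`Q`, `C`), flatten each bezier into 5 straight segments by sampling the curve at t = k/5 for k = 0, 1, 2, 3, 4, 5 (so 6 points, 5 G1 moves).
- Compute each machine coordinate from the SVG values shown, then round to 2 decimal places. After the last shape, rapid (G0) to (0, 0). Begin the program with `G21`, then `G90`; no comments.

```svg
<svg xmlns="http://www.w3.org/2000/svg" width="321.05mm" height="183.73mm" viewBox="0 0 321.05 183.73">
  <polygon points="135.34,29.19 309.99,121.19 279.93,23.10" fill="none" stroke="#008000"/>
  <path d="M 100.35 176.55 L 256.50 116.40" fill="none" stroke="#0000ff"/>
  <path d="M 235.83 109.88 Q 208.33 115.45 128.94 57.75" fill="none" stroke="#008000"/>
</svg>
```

G21
G90
G0 X135.34 Y154.54
M4 S775
G1 X309.99 Y62.54 F924
G1 X279.93 Y160.63
G1 X135.34 Y154.54
G0 X100.35 Y7.18
M4 S412
G1 X256.50 Y67.33 F1879
G0 X235.83 Y73.85
M4 S775
G1 X222.75 Y74.15 F924
G1 X205.53 Y79.52
G1 X184.15 Y89.94
G1 X158.62 Y105.43
G1 X128.94 Y125.98
M5
G0 X0.00 Y0.00

viewBox `0 0 321.05 183.73` with mm width/height → 1 unit = 1 mm. Flip: y_m = 183.73 − y_svg.

**Shape 1** — `<polygon>` closed polygon, stroke `#008000` → cut (S775, F924). Machine vertices: (135.34,154.54) → (309.99,62.54) → (279.93,160.63) → (135.34,154.54). Closed: final G1 returns to the first vertex.

**Shape 2** — `<path>` line segment, stroke `#0000ff` → score (S412, F1879). Machine vertices: (100.35,7.18) → (256.50,67.33). Open path.

**Shape 3** — `<path>` quadratic bezier, stroke `#008000` → cut (S775, F924). Control points (SVG): P0=(235.83,109.88), P1=(208.33,115.45), P2=(128.94,57.75); sampled at t=k/5. Machine vertices: (235.83,73.85) → (222.75,74.15) → (205.53,79.52) → (184.15,89.94) → (158.62,105.43) → (128.94,125.98). Open path.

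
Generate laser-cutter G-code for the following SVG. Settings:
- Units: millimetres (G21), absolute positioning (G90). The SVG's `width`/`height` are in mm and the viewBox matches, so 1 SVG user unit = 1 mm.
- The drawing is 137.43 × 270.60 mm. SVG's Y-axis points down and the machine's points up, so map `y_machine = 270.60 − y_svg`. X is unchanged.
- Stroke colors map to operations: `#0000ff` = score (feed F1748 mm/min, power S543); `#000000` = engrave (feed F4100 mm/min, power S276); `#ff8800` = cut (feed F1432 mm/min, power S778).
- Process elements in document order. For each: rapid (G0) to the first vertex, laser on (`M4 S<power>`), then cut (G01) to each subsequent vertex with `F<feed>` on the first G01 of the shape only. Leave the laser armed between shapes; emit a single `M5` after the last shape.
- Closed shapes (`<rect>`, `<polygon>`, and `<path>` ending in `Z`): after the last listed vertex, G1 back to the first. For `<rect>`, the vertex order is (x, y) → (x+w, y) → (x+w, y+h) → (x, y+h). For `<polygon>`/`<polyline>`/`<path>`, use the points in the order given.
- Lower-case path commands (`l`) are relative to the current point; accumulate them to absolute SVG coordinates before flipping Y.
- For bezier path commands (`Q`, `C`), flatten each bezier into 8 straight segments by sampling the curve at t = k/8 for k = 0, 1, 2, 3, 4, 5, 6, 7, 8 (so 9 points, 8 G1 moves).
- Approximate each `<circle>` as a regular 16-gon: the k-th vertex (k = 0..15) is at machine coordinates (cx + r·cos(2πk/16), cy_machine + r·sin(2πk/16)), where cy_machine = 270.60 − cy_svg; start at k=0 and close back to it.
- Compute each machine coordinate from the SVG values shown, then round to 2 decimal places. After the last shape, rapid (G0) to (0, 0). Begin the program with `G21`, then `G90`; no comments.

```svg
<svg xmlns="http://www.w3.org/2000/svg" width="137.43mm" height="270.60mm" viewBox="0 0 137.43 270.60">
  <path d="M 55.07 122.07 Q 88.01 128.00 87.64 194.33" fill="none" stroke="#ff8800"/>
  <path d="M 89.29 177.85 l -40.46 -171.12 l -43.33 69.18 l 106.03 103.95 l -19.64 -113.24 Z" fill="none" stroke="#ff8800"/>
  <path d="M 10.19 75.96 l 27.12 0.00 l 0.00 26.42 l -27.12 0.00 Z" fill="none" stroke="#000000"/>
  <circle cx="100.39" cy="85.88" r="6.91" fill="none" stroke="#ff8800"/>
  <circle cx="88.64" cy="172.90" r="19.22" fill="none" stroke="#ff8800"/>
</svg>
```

G21
G90
G0 X55.07 Y148.53
M4 S778
G01 X62.78 Y146.10 F1432
G01 X69.46 Y141.79
G01 X75.09 Y135.59
G01 X79.68 Y127.50
G01 X83.23 Y117.52
G01 X85.74 Y105.66
G01 X87.21 Y91.91
G01 X87.64 Y76.27
G0 X89.29 Y92.75
M4 S778
G01 X48.83 Y263.87 F1432
G01 X5.50 Y194.69
G01 X111.53 Y90.74
G01 X91.89 Y203.98
G01 X89.29 Y92.75
G0 X10.19 Y194.64
M4 S276
G01 X37.31 Y194.64 F4100
G01 X37.31 Y168.22
G01 X10.19 Y168.22
G01 X10.19 Y194.64
G0 X107.30 Y184.72
M4 S778
G01 X106.77 Y187.36 F1432
G01 X105.28 Y189.61
G01 X103.03 Y191.10
G01 X100.39 Y191.63
G01 X97.75 Y191.10
G01 X95.50 Y189.61
G01 X94.01 Y187.36
G01 X93.48 Y184.72
G01 X94.01 Y182.08
G01 X95.50 Y179.83
G01 X97.75 Y178.34
G01 X100.39 Y177.81
G01 X103.03 Y178.34
G01 X105.28 Y179.83
G01 X106.77 Y182.08
G01 X107.30 Y184.72
G0 X107.86 Y97.70
M4 S778
G01 X106.40 Y105.06 F1432
G01 X102.23 Y111.29
G01 X96.00 Y115.46
G01 X88.64 Y116.92
G01 X81.28 Y115.46
G01 X75.05 Y111.29
G01 X70.88 Y105.06
G01 X69.42 Y97.70
G01 X70.88 Y90.34
G01 X75.05 Y84.11
G01 X81.28 Y79.94
G01 X88.64 Y78.48
G01 X96.00 Y79.94
G01 X102.23 Y84.11
G01 X106.40 Y90.34
G01 X107.86 Y97.70
M5
G0 X0.00 Y0.00

Since the viewBox matches the mm dimensions, user units are millimetres directly. The only transform is the Y-flip y_m = 270.60 − y_svg.

Shape 1 is a quadratic bezier drawn with `<path>`. Its stroke #ff8800 means cut at S778, F1432. After flipping Y the toolpath is (55.07,148.53) → (62.78,146.10) → (69.46,141.79) → (75.09,135.59) → (79.68,127.50) → (83.23,117.52) → (85.74,105.66) → (87.21,91.91) → (87.64,76.27).

Shape 2 is a closed polygon drawn with `<path>`. Its stroke #ff8800 means cut at S778, F1432. After flipping Y the toolpath is (89.29,92.75) → (48.83,263.87) → (5.50,194.69) → (111.53,90.74) → (91.89,203.98) → (89.29,92.75), returning to the start.

Shape 3 is a rectangle drawn with `<path>`. Its stroke #000000 means engrave at S276, F4100. After flipping Y the toolpath is (10.19,194.64) → (37.31,194.64) → (37.31,168.22) → (10.19,168.22) → (10.19,194.64), returning to the start.

Shape 4 is a circle drawn with `<circle>`. Its stroke #ff8800 means cut at S778, F1432. After flipping Y the toolpath is (107.30,184.72) → (106.77,187.36) → (105.28,189.61) → (103.03,191.10) → (100.39,191.63) → (97.75,191.10) → (95.50,189.61) → (94.01,187.36) → (93.48,184.72) → (94.01,182.08) → (95.50,179.83) → (97.75,178.34) → (100.39,177.81) → (103.03,178.34) → (105.28,179.83) → (106.77,182.08) → (107.30,184.72), returning to the start.

Shape 5 is a circle drawn with `<circle>`. Its stroke #ff8800 means cut at S778, F1432. After flipping Y the toolpath is (107.86,97.70) → (106.40,105.06) → (102.23,111.29) → (96.00,115.46) → (88.64,116.92) → (81.28,115.46) → (75.05,111.29) → (70.88,105.06) → (69.42,97.70) → (70.88,90.34) → (75.05,84.11) → (81.28,79.94) → (88.64,78.48) → (96.00,79.94) → (102.23,84.11) → (106.40,90.34) → (107.86,97.70), returning to the start.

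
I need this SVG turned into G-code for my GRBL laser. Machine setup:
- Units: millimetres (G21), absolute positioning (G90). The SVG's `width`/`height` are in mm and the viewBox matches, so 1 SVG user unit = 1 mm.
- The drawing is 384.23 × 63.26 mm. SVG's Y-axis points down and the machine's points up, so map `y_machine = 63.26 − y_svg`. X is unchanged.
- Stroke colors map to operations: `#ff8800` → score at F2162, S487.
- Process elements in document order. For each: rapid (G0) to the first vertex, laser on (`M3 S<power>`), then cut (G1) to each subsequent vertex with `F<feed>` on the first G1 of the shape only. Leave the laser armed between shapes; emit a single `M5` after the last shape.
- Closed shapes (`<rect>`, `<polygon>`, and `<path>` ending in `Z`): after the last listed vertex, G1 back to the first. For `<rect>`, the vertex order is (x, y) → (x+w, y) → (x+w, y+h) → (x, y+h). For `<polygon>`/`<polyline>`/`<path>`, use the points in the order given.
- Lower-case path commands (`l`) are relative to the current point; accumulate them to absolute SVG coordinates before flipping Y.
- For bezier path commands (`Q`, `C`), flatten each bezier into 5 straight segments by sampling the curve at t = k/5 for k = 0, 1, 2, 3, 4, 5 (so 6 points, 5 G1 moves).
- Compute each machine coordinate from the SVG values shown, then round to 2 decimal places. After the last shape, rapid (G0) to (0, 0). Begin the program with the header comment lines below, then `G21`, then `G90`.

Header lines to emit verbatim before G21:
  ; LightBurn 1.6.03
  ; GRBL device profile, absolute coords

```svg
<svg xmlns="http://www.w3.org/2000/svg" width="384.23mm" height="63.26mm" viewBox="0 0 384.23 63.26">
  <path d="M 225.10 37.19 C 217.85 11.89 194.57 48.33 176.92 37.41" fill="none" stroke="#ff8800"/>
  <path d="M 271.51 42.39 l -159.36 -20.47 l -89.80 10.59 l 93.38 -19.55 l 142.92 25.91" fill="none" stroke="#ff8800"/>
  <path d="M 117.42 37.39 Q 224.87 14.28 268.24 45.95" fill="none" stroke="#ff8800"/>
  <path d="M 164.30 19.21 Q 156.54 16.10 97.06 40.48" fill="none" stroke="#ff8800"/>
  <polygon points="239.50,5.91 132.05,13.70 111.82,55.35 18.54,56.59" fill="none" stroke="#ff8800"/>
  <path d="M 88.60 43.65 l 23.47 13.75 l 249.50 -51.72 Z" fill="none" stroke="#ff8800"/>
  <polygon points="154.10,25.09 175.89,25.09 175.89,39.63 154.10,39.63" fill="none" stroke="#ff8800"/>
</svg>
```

; LightBurn 1.6.03
; GRBL device profile, absolute coords
G21
G90
G0 X225.10 Y26.07
M3 S487
G1 X219.00 Y34.71 F2162
G1 X210.09 Y33.78
G1 X199.42 Y28.50
G1 X188.01 Y24.11
G1 X176.92 Y25.85
G0 X271.51 Y20.87
M3 S487
G1 X112.15 Y41.34 F2162
G1 X22.35 Y30.75
G1 X115.73 Y50.30
G1 X258.65 Y24.39
G0 X117.42 Y25.87
M3 S487
G1 X157.84 Y32.92 F2162
G1 X193.13 Y35.59
G1 X223.29 Y33.88
G1 X248.33 Y27.79
G1 X268.24 Y17.31
G0 X164.30 Y44.05
M3 S487
G1 X159.13 Y44.19 F2162
G1 X149.82 Y42.14
G1 X136.37 Y37.89
G1 X118.78 Y31.43
G1 X97.06 Y22.78
G0 X239.50 Y57.35
M3 S487
G1 X132.05 Y49.56 F2162
G1 X111.82 Y7.91
G1 X18.54 Y6.67
G1 X239.50 Y57.35
G0 X88.60 Y19.61
M3 S487
G1 X112.07 Y5.86 F2162
G1 X361.57 Y57.58
G1 X88.60 Y19.61
G0 X154.10 Y38.17
M3 S487
G1 X175.89 Y38.17 F2162
G1 X175.89 Y23.63
G1 X154.10 Y23.63
G1 X154.10 Y38.17
M5
G0 X0.00 Y0.00

1 u = 1 mm; y_m = 63.26 − y.

[1] `<path>` cubic bezier, #ff8800→score S487 F2162: (225.10,26.07) → (219.00,34.71) → (210.09,33.78) → (199.42,28.50) → (188.01,24.11) → (176.92,25.85)

[2] `<path>` open polyline, #ff8800→score S487 F2162: (271.51,20.87) → (112.15,41.34) → (22.35,30.75) → (115.73,50.30) → (258.65,24.39)

[3] `<path>` quadratic bezier, #ff8800→score S487 F2162: (117.42,25.87) → (157.84,32.92) → (193.13,35.59) → (223.29,33.88) → (248.33,27.79) → (268.24,17.31)

[4] `<path>` quadratic bezier, #ff8800→score S487 F2162: (164.30,44.05) → (159.13,44.19) → (149.82,42.14) → (136.37,37.89) → (118.78,31.43) → (97.06,22.78)

[5] `<polygon>` closed polygon, #ff8800→score S487 F2162: (239.50,57.35) → (132.05,49.56) → (111.82,7.91) → (18.54,6.67) → (239.50,57.35) (closed)

[6] `<path>` closed polygon, #ff8800→score S487 F2162: (88.60,19.61) → (112.07,5.86) → (361.57,57.58) → (88.60,19.61) (closed)

[7] `<polygon>` rectangle, #ff8800→score S487 F2162: (154.10,38.17) → (175.89,38.17) → (175.89,23.63) → (154.10,23.63) → (154.10,38.17) (closed)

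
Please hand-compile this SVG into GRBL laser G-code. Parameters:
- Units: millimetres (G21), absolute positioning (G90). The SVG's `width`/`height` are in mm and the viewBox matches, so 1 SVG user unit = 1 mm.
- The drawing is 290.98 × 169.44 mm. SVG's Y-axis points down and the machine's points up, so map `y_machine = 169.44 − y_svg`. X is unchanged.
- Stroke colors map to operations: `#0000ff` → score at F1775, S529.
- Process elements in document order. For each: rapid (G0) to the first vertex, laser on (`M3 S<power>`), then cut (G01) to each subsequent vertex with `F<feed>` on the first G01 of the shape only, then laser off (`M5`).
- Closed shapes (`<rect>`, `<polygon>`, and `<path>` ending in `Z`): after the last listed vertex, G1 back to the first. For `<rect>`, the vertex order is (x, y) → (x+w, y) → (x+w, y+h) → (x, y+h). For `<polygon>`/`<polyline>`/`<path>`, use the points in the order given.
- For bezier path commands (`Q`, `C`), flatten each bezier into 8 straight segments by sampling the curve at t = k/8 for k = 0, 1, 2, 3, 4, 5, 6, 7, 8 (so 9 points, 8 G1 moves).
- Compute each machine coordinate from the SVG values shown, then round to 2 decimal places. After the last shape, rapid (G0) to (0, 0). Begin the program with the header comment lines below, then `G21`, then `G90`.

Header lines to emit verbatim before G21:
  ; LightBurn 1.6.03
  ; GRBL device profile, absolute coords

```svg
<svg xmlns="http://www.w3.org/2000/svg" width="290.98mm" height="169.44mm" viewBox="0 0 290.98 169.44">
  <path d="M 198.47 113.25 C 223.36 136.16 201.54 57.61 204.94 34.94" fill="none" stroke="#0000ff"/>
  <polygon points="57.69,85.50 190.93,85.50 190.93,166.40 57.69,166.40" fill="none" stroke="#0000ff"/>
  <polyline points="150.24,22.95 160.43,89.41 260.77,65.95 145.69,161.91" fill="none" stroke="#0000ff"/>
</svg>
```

Since the viewBox matches the mm dimensions, user units are millimetres directly. The only transform is the Y-flip y_m = 169.44 − y_svg.

Shape 1 is a cubic bezier drawn with `<path>`. Its stroke #0000ff means score at S529, F1775. After flipping Y the toolpath is (198.47,56.19) → (205.75,52.05) → (209.50,55.57) → (210.56,64.92) → (209.76,78.25) → (207.96,93.72) → (205.99,109.48) → (204.71,123.69) → (204.94,134.50).

Shape 2 is a rectangle drawn with `<polygon>`. Its stroke #0000ff means score at S529, F1775. After flipping Y the toolpath is (57.69,83.94) → (190.93,83.94) → (190.93,3.04) → (57.69,3.04) → (57.69,83.94), returning to the start.

Shape 3 is a open polyline drawn with `<polyline>`. Its stroke #0000ff means score at S529, F1775. After flipping Y the toolpath is (150.24,146.49) → (160.43,80.03) → (260.77,103.49) → (145.69,7.53).

; LightBurn 1.6.03
; GRBL device profile, absolute coords
G21
G90
G0 X198.47 Y56.19
M3 S529
G01 X205.75 Y52.05 F1775
G01 X209.50 Y55.57
G01 X210.56 Y64.92
G01 X209.76 Y78.25
G01 X207.96 Y93.72
G01 X205.99 Y109.48
G01 X204.71 Y123.69
G01 X204.94 Y134.50
M5
G0 X57.69 Y83.94
M3 S529
G01 X190.93 Y83.94 F1775
G01 X190.93 Y3.04
G01 X57.69 Y3.04
G01 X57.69 Y83.94
M5
G0 X150.24 Y146.49
M3 S529
G01 X160.43 Y80.03 F1775
G01 X260.77 Y103.49
G01 X145.69 Y7.53
M5
G0 X0.00 Y0.00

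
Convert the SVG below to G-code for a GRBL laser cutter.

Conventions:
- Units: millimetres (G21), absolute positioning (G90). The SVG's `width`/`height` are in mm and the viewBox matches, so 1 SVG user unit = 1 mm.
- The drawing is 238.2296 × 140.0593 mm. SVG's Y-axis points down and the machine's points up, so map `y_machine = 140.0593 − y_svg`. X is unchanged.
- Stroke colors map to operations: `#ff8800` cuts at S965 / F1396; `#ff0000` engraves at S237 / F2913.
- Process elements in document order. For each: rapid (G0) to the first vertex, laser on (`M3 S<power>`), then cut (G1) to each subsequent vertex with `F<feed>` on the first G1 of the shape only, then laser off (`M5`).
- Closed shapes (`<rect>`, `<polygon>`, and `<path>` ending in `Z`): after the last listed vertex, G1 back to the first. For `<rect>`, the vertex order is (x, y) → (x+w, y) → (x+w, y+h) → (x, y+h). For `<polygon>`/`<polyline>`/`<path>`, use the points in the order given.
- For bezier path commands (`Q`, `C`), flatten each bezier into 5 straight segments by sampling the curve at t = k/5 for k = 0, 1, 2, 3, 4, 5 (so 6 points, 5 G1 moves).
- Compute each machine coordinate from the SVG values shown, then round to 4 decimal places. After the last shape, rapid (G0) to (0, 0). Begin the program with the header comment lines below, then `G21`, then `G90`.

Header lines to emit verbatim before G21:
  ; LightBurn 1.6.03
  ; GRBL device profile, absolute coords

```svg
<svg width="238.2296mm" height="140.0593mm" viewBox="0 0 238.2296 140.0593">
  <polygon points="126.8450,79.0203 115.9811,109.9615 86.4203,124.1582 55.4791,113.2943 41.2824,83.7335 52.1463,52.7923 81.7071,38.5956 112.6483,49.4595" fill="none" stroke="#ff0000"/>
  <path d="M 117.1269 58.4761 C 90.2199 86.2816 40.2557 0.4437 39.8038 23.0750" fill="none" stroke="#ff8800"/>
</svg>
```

1 u = 1 mm; y_m = 140.0593 − y.

[1] `<polygon>` regular polygon, #ff0000→engrave S237 F2913: (126.8450,61.0390) → (115.9811,30.0978) → (86.4203,15.9011) → (55.4791,26.7650) → (41.2824,56.3258) → (52.1463,87.2670) → (81.7071,101.4637) → (112.6483,90.5998) → (126.8450,61.0390) (closed)

[2] `<path>` cubic bezier, #ff8800→cut S965 F1396: (117.1269,81.5832) → (98.7964,76.7602) → (78.4155,88.5502) → (59.4675,106.2919) → (45.4359,119.3237) → (39.8038,116.9843)

; LightBurn 1.6.03
; GRBL device profile, absolute coords
G21
G90
G0 X126.8450 Y61.0390
M3 S237
G1 X115.9811 Y30.0978 F2913
G1 X86.4203 Y15.9011
G1 X55.4791 Y26.7650
G1 X41.2824 Y56.3258
G1 X52.1463 Y87.2670
G1 X81.7071 Y101.4637
G1 X112.6483 Y90.5998
G1 X126.8450 Y61.0390
M5
G0 X117.1269 Y81.5832
M3 S965
G1 X98.7964 Y76.7602 F1396
G1 X78.4155 Y88.5502
G1 X59.4675 Y106.2919
G1 X45.4359 Y119.3237
G1 X39.8038 Y116.9843
M5
G0 X0.0000 Y0.0000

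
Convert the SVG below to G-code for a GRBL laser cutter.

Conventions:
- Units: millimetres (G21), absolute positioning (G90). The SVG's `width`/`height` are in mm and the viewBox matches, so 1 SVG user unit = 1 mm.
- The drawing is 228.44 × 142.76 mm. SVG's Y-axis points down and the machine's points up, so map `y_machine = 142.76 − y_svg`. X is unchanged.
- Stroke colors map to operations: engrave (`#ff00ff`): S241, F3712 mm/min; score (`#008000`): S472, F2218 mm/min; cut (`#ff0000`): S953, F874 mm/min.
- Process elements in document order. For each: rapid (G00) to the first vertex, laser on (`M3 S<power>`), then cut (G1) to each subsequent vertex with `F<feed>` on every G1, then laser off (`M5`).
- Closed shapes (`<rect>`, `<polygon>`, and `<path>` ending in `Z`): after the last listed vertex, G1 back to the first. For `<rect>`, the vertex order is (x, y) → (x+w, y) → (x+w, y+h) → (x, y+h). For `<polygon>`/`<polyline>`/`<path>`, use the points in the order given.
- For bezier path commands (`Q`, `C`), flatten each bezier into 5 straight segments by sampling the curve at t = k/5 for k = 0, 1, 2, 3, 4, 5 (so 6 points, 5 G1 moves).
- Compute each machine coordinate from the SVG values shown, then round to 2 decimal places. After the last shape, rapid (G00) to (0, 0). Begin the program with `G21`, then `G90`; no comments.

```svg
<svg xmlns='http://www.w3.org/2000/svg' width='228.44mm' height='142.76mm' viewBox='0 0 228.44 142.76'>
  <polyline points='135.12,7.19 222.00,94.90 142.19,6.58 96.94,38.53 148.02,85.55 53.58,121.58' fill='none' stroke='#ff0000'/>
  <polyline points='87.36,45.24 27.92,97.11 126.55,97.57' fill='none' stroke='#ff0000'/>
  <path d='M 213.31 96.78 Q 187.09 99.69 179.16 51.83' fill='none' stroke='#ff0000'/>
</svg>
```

G21
G90
G00 X135.12 Y135.57
M3 S953
G1 X222.00 Y47.86 F874
G1 X142.19 Y136.18 F874
G1 X96.94 Y104.23 F874
G1 X148.02 Y57.21 F874
G1 X53.58 Y21.18 F874
M5
G00 X87.36 Y97.52
M3 S953
G1 X27.92 Y45.65 F874
G1 X126.55 Y45.19 F874
M5
G00 X213.31 Y45.98
M3 S953
G1 X203.55 Y46.85 F874
G1 X195.26 Y51.78 F874
G1 X188.43 Y60.77 F874
G1 X183.06 Y73.82 F874
G1 X179.16 Y90.93 F874
M5
G00 X0.00 Y0.00

viewBox `0 0 228.44 142.76` with mm width/height → 1 unit = 1 mm. Flip: y_m = 142.76 − y_svg.

**Shape 1** — `<polyline>` open polyline, stroke `#ff0000` → cut (S953, F874). Machine vertices: (135.12,135.57) → (222.00,47.86) → (142.19,136.18) → (96.94,104.23) → (148.02,57.21) → (53.58,21.18). Open path.

**Shape 2** — `<polyline>` open polyline, stroke `#ff0000` → cut (S953, F874). Machine vertices: (87.36,97.52) → (27.92,45.65) → (126.55,45.19). Open path.

**Shape 3** — `<path>` quadratic bezier, stroke `#ff0000` → cut (S953, F874). Control points (SVG): P0=(213.31,96.78), P1=(187.09,99.69), P2=(179.16,51.83); sampled at t=k/5. Machine vertices: (213.31,45.98) → (203.55,46.85) → (195.26,51.78) → (188.43,60.77) → (183.06,73.82) → (179.16,90.93). Open path.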